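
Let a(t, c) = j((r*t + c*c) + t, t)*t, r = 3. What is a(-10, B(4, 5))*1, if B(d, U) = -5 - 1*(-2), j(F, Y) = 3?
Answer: -30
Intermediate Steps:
B(d, U) = -3 (B(d, U) = -5 + 2 = -3)
a(t, c) = 3*t
a(-10, B(4, 5))*1 = (3*(-10))*1 = -30*1 = -30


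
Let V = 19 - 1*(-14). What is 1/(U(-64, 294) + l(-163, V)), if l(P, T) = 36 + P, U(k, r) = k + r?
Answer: 1/103 ≈ 0.0097087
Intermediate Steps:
V = 33 (V = 19 + 14 = 33)
1/(U(-64, 294) + l(-163, V)) = 1/((-64 + 294) + (36 - 163)) = 1/(230 - 127) = 1/103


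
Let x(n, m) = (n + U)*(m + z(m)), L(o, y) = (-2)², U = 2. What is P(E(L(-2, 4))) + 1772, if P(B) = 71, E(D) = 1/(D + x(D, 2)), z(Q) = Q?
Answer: 1843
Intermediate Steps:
L(o, y) = 4
x(n, m) = 2*m*(2 + n) (x(n, m) = (n + 2)*(m + m) = (2 + n)*(2*m) = 2*m*(2 + n))
E(D) = 1/(8 + 5*D) (E(D) = 1/(D + 2*2*(2 + D)) = 1/(D + (8 + 4*D)) = 1/(8 + 5*D))
P(E(L(-2, 4))) + 1772 = 71 + 1772 = 1843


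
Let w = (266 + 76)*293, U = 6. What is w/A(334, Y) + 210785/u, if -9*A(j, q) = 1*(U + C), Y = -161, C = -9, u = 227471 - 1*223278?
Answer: 1260702059/4193 ≈ 3.0067e+5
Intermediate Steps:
w = 100206 (w = 342*293 = 100206)
u = 4193 (u = 227471 - 223278 = 4193)
A(j, q) = ⅓ (A(j, q) = -(6 - 9)/9 = -(-3)/9 = -⅑*(-3) = ⅓)
w/A(334, Y) + 210785/u = 100206/(⅓) + 210785/4193 = 100206*3 + 210785*(1/4193) = 300618 + 210785/4193 = 1260702059/4193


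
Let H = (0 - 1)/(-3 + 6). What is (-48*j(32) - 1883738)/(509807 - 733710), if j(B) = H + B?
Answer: 1885258/223903 ≈ 8.4200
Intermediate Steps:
H = -⅓ (H = -1/3 = -1*⅓ = -⅓ ≈ -0.33333)
j(B) = -⅓ + B
(-48*j(32) - 1883738)/(509807 - 733710) = (-48*(-⅓ + 32) - 1883738)/(509807 - 733710) = (-48*95/3 - 1883738)/(-223903) = (-1520 - 1883738)*(-1/223903) = -1885258*(-1/223903) = 1885258/223903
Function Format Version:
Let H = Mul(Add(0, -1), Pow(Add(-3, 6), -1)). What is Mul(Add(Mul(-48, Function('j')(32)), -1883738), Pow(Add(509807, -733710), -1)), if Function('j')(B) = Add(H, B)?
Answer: Rational(1885258, 223903) ≈ 8.4200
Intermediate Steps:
H = Rational(-1, 3) (H = Mul(-1, Pow(3, -1)) = Mul(-1, Rational(1, 3)) = Rational(-1, 3) ≈ -0.33333)
Function('j')(B) = Add(Rational(-1, 3), B)
Mul(Add(Mul(-48, Function('j')(32)), -1883738), Pow(Add(509807, -733710), -1)) = Mul(Add(Mul(-48, Add(Rational(-1, 3), 32)), -1883738), Pow(Add(509807, -733710), -1)) = Mul(Add(Mul(-48, Rational(95, 3)), -1883738), Pow(-223903, -1)) = Mul(Add(-1520, -1883738), Rational(-1, 223903)) = Mul(-1885258, Rational(-1, 223903)) = Rational(1885258, 223903)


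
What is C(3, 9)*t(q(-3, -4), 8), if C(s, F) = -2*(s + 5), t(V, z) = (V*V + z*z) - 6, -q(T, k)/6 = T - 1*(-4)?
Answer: -1504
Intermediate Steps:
q(T, k) = -24 - 6*T (q(T, k) = -6*(T - 1*(-4)) = -6*(T + 4) = -6*(4 + T) = -24 - 6*T)
t(V, z) = -6 + V**2 + z**2 (t(V, z) = (V**2 + z**2) - 6 = -6 + V**2 + z**2)
C(s, F) = -10 - 2*s (C(s, F) = -2*(5 + s) = -10 - 2*s)
C(3, 9)*t(q(-3, -4), 8) = (-10 - 2*3)*(-6 + (-24 - 6*(-3))**2 + 8**2) = (-10 - 6)*(-6 + (-24 + 18)**2 + 64) = -16*(-6 + (-6)**2 + 64) = -16*(-6 + 36 + 64) = -16*94 = -1504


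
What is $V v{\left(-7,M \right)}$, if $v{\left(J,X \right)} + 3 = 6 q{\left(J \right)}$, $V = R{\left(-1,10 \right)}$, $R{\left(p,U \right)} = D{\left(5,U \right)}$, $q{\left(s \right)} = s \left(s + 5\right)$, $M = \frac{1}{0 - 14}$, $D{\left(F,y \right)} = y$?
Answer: $810$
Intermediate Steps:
$M = - \frac{1}{14}$ ($M = \frac{1}{-14} = - \frac{1}{14} \approx -0.071429$)
$q{\left(s \right)} = s \left(5 + s\right)$
$R{\left(p,U \right)} = U$
$V = 10$
$v{\left(J,X \right)} = -3 + 6 J \left(5 + J\right)$
$V v{\left(-7,M \right)} = 10 \left(-3 + 6 \left(-7\right) \left(5 - 7\right)\right) = 10 \left(-3 + 6 \left(-7\right) \left(-2\right)\right) = 10 \left(-3 + 84\right) = 10 \cdot 81 = 810$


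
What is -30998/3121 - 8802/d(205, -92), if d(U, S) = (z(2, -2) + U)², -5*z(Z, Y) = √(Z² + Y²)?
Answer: -34937020490937272/3444947567830369 - 902205000*√2/1103796080689 ≈ -10.143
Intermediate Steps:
z(Z, Y) = -√(Y² + Z²)/5 (z(Z, Y) = -√(Z² + Y²)/5 = -√(Y² + Z²)/5)
d(U, S) = (U - 2*√2/5)² (d(U, S) = (-√((-2)² + 2²)/5 + U)² = (-√(4 + 4)/5 + U)² = (-2*√2/5 + U)² = (U - 2*√2/5)²)
-30998/3121 - 8802/d(205, -92) = -30998/3121 - 8802*25/(-2*√2 + 5*205)² = -30998*1/3121 - 8802*25/(-2*√2 + 1025)² = -30998/3121 - 8802*25/(1025 - 2*√2)² = -30998/3121 - 220050/(1025 - 2*√2)²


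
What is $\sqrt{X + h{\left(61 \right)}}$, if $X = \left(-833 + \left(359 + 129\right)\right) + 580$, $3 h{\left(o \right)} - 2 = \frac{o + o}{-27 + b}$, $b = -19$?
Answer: $\frac{30 \sqrt{138}}{23} \approx 15.323$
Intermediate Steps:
$h{\left(o \right)} = \frac{2}{3} - \frac{o}{69}$ ($h{\left(o \right)} = \frac{2}{3} + \frac{\left(o + o\right) \frac{1}{-27 - 19}}{3} = \frac{2}{3} + \frac{2 o \frac{1}{-46}}{3} = \frac{2}{3} + \frac{2 o \left(- \frac{1}{46}\right)}{3} = \frac{2}{3} + \frac{\left(- \frac{1}{23}\right) o}{3} = \frac{2}{3} - \frac{o}{69}$)
$X = 235$ ($X = \left(-833 + 488\right) + 580 = -345 + 580 = 235$)
$\sqrt{X + h{\left(61 \right)}} = \sqrt{235 + \left(\frac{2}{3} - \frac{61}{69}\right)} = \sqrt{235 - \frac{5}{23}} = \sqrt{\frac{5400}{23}} = \frac{30 \sqrt{138}}{23}$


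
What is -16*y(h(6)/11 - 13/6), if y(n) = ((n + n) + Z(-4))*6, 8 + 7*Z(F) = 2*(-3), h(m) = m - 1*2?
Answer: 5920/11 ≈ 538.18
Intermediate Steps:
h(m) = -2 + m (h(m) = m - 2 = -2 + m)
Z(F) = -2 (Z(F) = -8/7 + (2*(-3))/7 = -8/7 + (⅐)*(-6) = -8/7 - 6/7 = -2)
y(n) = -12 + 12*n (y(n) = ((n + n) - 2)*6 = (2*n - 2)*6 = (-2 + 2*n)*6 = -12 + 12*n)
-16*y(h(6)/11 - 13/6) = -16*(-12 + 12*((-2 + 6)/11 - 13/6)) = -16*(-12 + 12*(4*(1/11) - 13*⅙)) = -16*(-12 + 12*(4/11 - 13/6)) = -16*(-12 + 12*(-119/66)) = -16*(-12 - 238/11) = -16*(-370/11) = 5920/11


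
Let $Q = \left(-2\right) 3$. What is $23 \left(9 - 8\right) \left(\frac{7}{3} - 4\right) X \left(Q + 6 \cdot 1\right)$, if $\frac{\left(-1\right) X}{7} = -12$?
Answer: $0$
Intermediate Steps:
$Q = -6$
$X = 84$ ($X = \left(-7\right) \left(-12\right) = 84$)
$23 \left(9 - 8\right) \left(\frac{7}{3} - 4\right) X \left(Q + 6 \cdot 1\right) = 23 \left(9 - 8\right) \left(\frac{7}{3} - 4\right) 84 \left(-6 + 6 \cdot 1\right) = 23 \cdot 1 \left(7 \cdot \frac{1}{3} - 4\right) 84 \left(-6 + 6\right) = 23 \cdot 1 \left(\frac{7}{3} - 4\right) 84 \cdot 0 = 23 \cdot 1 \left(- \frac{5}{3}\right) 84 \cdot 0 = 23 \left(- \frac{5}{3}\right) 84 \cdot 0 = 23 \left(\left(-140\right) 0\right) = 23 \cdot 0 = 0$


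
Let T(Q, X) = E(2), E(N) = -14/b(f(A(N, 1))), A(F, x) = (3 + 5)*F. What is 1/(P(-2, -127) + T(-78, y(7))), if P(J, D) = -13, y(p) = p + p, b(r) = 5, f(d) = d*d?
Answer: -5/79 ≈ -0.063291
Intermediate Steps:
A(F, x) = 8*F
f(d) = d**2
y(p) = 2*p
E(N) = -14/5
T(Q, X) = -14/5
1/(P(-2, -127) + T(-78, y(7))) = 1/(-13 - 14/5) = 1/(-79/5) = -5/79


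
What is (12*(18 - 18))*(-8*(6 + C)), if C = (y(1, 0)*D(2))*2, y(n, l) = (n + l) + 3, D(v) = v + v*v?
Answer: 0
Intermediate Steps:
D(v) = v + v**2
y(n, l) = 3 + l + n (y(n, l) = (l + n) + 3 = 3 + l + n)
C = 48 (C = ((3 + 0 + 1)*(2*(1 + 2)))*2 = (4*(2*3))*2 = (4*6)*2 = 24*2 = 48)
(12*(18 - 18))*(-8*(6 + C)) = (12*(18 - 18))*(-8*(6 + 48)) = (12*0)*(-8*54) = 0*(-432) = 0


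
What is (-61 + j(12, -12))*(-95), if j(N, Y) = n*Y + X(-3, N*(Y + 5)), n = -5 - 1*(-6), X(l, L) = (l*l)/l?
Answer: 7220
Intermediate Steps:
X(l, L) = l (X(l, L) = l**2/l = l)
n = 1 (n = -5 + 6 = 1)
j(N, Y) = -3 + Y (j(N, Y) = 1*Y - 3 = Y - 3 = -3 + Y)
(-61 + j(12, -12))*(-95) = (-61 + (-3 - 12))*(-95) = (-61 - 15)*(-95) = -76*(-95) = 7220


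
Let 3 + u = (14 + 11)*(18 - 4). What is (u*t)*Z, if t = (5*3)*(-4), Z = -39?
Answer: 811980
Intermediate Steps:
u = 347 (u = -3 + (14 + 11)*(18 - 4) = -3 + 25*14 = -3 + 350 = 347)
t = -60 (t = 15*(-4) = -60)
(u*t)*Z = (347*(-60))*(-39) = -20820*(-39) = 811980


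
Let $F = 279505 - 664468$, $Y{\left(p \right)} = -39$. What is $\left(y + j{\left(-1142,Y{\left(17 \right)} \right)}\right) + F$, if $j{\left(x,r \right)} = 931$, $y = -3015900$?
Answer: $-3399932$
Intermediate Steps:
$F = -384963$ ($F = 279505 - 664468 = -384963$)
$\left(y + j{\left(-1142,Y{\left(17 \right)} \right)}\right) + F = \left(-3015900 + 931\right) - 384963 = -3014969 - 384963 = -3399932$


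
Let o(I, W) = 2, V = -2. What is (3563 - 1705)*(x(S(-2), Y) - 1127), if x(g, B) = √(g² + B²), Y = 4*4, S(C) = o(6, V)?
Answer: -2093966 + 3716*√65 ≈ -2.0640e+6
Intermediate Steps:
S(C) = 2
Y = 16
x(g, B) = √(B² + g²)
(3563 - 1705)*(x(S(-2), Y) - 1127) = (3563 - 1705)*(√(16² + 2²) - 1127) = 1858*(√(256 + 4) - 1127) = 1858*(√260 - 1127) = 1858*(2*√65 - 1127) = 1858*(-1127 + 2*√65) = -2093966 + 3716*√65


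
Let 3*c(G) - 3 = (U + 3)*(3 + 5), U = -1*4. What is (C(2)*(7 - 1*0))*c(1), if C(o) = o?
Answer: -70/3 ≈ -23.333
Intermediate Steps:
U = -4
c(G) = -5/3 (c(G) = 1 + ((-4 + 3)*(3 + 5))/3 = 1 + (-1*8)/3 = 1 + (1/3)*(-8) = 1 - 8/3 = -5/3)
(C(2)*(7 - 1*0))*c(1) = (2*(7 - 1*0))*(-5/3) = (2*(7 + 0))*(-5/3) = (2*7)*(-5/3) = 14*(-5/3) = -70/3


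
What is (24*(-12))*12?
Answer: -3456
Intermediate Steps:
(24*(-12))*12 = -288*12 = -3456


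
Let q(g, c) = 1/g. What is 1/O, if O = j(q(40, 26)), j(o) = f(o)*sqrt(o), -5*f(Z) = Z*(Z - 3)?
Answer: 16000*sqrt(10)/119 ≈ 425.18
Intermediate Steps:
f(Z) = -Z*(-3 + Z)/5 (f(Z) = -Z*(Z - 3)/5 = -Z*(-3 + Z)/5)
j(o) = o**(3/2)*(3 - o)/5 (j(o) = (o*(3 - o)/5)*sqrt(o) = o**(3/2)*(3 - o)/5)
O = 119*sqrt(10)/160000 (O = (1/40)**(3/2)*(3 - 1/40)/5 = (1/40)**(3/2)*(3 - 1*1/40)/5 = (sqrt(10)/800)*(3 - 1/40)/5 = (1/5)*(sqrt(10)/800)*(119/40) = 119*sqrt(10)/160000 ≈ 0.0023519)
1/O = 1/(119*sqrt(10)/160000) = 16000*sqrt(10)/119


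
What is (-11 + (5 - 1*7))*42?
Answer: -546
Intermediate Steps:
(-11 + (5 - 1*7))*42 = (-11 + (5 - 7))*42 = (-11 - 2)*42 = -13*42 = -546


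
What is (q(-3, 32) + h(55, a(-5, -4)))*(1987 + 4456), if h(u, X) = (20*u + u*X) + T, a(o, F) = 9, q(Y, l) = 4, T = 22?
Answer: 10444103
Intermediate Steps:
h(u, X) = 22 + 20*u + X*u (h(u, X) = (20*u + u*X) + 22 = (20*u + X*u) + 22 = 22 + 20*u + X*u)
(q(-3, 32) + h(55, a(-5, -4)))*(1987 + 4456) = (4 + (22 + 20*55 + 9*55))*(1987 + 4456) = (4 + (22 + 1100 + 495))*6443 = (4 + 1617)*6443 = 1621*6443 = 10444103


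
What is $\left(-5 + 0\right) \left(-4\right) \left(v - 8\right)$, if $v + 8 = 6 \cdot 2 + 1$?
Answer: $-60$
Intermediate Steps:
$v = 5$ ($v = -8 + \left(6 \cdot 2 + 1\right) = -8 + \left(12 + 1\right) = -8 + 13 = 5$)
$\left(-5 + 0\right) \left(-4\right) \left(v - 8\right) = \left(-5 + 0\right) \left(-4\right) \left(5 - 8\right) = \left(-5\right) \left(-4\right) \left(-3\right) = 20 \left(-3\right) = -60$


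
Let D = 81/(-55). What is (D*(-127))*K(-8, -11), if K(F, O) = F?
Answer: -82296/55 ≈ -1496.3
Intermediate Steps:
D = -81/55 (D = 81*(-1/55) = -81/55 ≈ -1.4727)
(D*(-127))*K(-8, -11) = -81/55*(-127)*(-8) = (10287/55)*(-8) = -82296/55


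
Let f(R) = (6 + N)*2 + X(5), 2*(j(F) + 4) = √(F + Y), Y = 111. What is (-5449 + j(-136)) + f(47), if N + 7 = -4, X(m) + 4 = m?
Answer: -5462 + 5*I/2 ≈ -5462.0 + 2.5*I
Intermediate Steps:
X(m) = -4 + m
N = -11 (N = -7 - 4 = -11)
j(F) = -4 + √(111 + F)/2 (j(F) = -4 + √(F + 111)/2 = -4 + √(111 + F)/2)
f(R) = -9 (f(R) = (6 - 11)*2 + (-4 + 5) = -5*2 + 1 = -10 + 1 = -9)
(-5449 + j(-136)) + f(47) = (-5449 + (-4 + √(111 - 136)/2)) - 9 = (-5449 + (-4 + √(-25)/2)) - 9 = (-5449 + (-4 + (5*I)/2)) - 9 = (-5449 + (-4 + 5*I/2)) - 9 = (-5453 + 5*I/2) - 9 = -5462 + 5*I/2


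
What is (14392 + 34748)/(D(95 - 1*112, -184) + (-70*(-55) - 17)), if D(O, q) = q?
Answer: 49140/3649 ≈ 13.467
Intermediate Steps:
(14392 + 34748)/(D(95 - 1*112, -184) + (-70*(-55) - 17)) = (14392 + 34748)/(-184 + (-70*(-55) - 17)) = 49140/(-184 + (3850 - 17)) = 49140/(-184 + 3833) = 49140/3649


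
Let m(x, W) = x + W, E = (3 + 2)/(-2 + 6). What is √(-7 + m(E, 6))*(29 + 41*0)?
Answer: 29/2 ≈ 14.500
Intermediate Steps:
E = 5/4 ≈ 1.2500
m(x, W) = W + x
√(-7 + m(E, 6))*(29 + 41*0) = √(-7 + (6 + 5/4))*(29 + 41*0) = √(-7 + 29/4)*(29 + 0) = √(¼)*29 = (½)*29 = 29/2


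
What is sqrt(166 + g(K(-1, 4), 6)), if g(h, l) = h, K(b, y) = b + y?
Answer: 13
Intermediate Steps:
sqrt(166 + g(K(-1, 4), 6)) = sqrt(166 + (-1 + 4)) = sqrt(166 + 3) = sqrt(169) = 13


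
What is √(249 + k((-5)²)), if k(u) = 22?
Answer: √271 ≈ 16.462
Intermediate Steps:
√(249 + k((-5)²)) = √(249 + 22) = √271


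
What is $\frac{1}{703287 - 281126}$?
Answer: $\frac{1}{422161} \approx 2.3688 \cdot 10^{-6}$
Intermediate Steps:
$\frac{1}{703287 - 281126} = \frac{1}{422161}$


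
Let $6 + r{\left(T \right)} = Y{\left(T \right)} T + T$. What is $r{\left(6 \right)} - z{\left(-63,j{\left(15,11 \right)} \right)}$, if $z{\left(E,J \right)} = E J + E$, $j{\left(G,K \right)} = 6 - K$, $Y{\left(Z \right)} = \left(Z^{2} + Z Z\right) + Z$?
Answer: $216$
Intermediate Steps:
$Y{\left(Z \right)} = Z + 2 Z^{2}$ ($Y{\left(Z \right)} = \left(Z^{2} + Z^{2}\right) + Z = 2 Z^{2} + Z = Z + 2 Z^{2}$)
$z{\left(E,J \right)} = E + E J$
$r{\left(T \right)} = -6 + T + T^{2} \left(1 + 2 T\right)$ ($r{\left(T \right)} = -6 + \left(T \left(1 + 2 T\right) T + T\right) = -6 + \left(T^{2} \left(1 + 2 T\right) + T\right) = -6 + \left(T + T^{2} \left(1 + 2 T\right)\right) = -6 + T + T^{2} \left(1 + 2 T\right)$)
$r{\left(6 \right)} - z{\left(-63,j{\left(15,11 \right)} \right)} = \left(-6 + 6 + 6^{2} \left(1 + 2 \cdot 6\right)\right) - - 63 \left(1 + \left(6 - 11\right)\right) = \left(-6 + 6 + 36 \left(1 + 12\right)\right) - - 63 \left(1 + \left(6 - 11\right)\right) = \left(-6 + 6 + 36 \cdot 13\right) - - 63 \left(1 - 5\right) = \left(-6 + 6 + 468\right) - \left(-63\right) \left(-4\right) = 468 - 252 = 216$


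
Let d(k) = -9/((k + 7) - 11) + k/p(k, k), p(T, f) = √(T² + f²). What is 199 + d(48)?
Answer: 8747/44 + √2/2 ≈ 199.50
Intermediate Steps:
d(k) = -9/(-4 + k) + k*√2/(2*√(k²)) (d(k) = -9/((k + 7) - 11) + k/(√(k² + k²)) = -9/((7 + k) - 11) + k/(√(2*k²)) = -9/(-4 + k) + k/((√2*√(k²))) = -9/(-4 + k) + k*(√2/(2*√(k²))) = -9/(-4 + k) + k*√2/(2*√(k²)))
199 + d(48) = 199 + √2*(48² - 4*48 - 9*√2*√(48²))/(2*√(48²)*(-4 + 48)) = 199 + (½)*√2*(2304 - 192 - 9*√2*√2304)/(√2304*44) = 199 + (½)*√2*(1/48)*(1/44)*(2304 - 192 - 9*√2*48) = 199 + (½)*√2*(1/48)*(1/44)*(2304 - 192 - 432*√2) = 199 + (½)*√2*(1/48)*(1/44)*(2112 - 432*√2) = 199 + √2*(2112 - 432*√2)/4224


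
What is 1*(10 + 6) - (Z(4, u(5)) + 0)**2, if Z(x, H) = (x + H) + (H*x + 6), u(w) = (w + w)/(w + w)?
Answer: -209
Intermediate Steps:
u(w) = 1 (u(w) = (2*w)/((2*w)) = (2*w)*(1/(2*w)) = 1)
Z(x, H) = 6 + H + x + H*x (Z(x, H) = (H + x) + (6 + H*x) = 6 + H + x + H*x)
1*(10 + 6) - (Z(4, u(5)) + 0)**2 = 1*(10 + 6) - ((6 + 1 + 4 + 1*4) + 0)**2 = 1*16 - ((6 + 1 + 4 + 4) + 0)**2 = 16 - (15 + 0)**2 = 16 - 1*15**2 = 16 - 1*225 = 16 - 225 = -209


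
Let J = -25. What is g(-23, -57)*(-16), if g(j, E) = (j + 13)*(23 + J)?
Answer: -320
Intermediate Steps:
g(j, E) = -26 - 2*j (g(j, E) = (j + 13)*(23 - 25) = (13 + j)*(-2) = -26 - 2*j)
g(-23, -57)*(-16) = (-26 - 2*(-23))*(-16) = (-26 + 46)*(-16) = 20*(-16) = -320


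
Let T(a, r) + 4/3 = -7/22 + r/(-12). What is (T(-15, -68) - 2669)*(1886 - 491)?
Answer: -81788385/22 ≈ -3.7177e+6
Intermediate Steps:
T(a, r) = -109/66 - r/12 (T(a, r) = -4/3 + (-7/22 + r/(-12)) = -4/3 + (-7*1/22 + r*(-1/12)) = -4/3 + (-7/22 - r/12) = -109/66 - r/12)
(T(-15, -68) - 2669)*(1886 - 491) = ((-109/66 - 1/12*(-68)) - 2669)*(1886 - 491) = ((-109/66 + 17/3) - 2669)*1395 = (265/66 - 2669)*1395 = -175889/66*1395 = -81788385/22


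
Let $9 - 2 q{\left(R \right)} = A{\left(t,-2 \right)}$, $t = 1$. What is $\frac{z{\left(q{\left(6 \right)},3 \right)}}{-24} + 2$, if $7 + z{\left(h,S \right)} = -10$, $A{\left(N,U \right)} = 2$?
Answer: $\frac{65}{24} \approx 2.7083$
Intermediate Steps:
$q{\left(R \right)} = \frac{7}{2}$ ($q{\left(R \right)} = \frac{9}{2} - 1 = \frac{7}{2}$)
$z{\left(h,S \right)} = -17$ ($z{\left(h,S \right)} = -7 - 10 = -17$)
$\frac{z{\left(q{\left(6 \right)},3 \right)}}{-24} + 2 = \frac{1}{-24} \left(-17\right) + 2 = \left(- \frac{1}{24}\right) \left(-17\right) + 2 = \frac{17}{24} + 2 = \frac{65}{24}$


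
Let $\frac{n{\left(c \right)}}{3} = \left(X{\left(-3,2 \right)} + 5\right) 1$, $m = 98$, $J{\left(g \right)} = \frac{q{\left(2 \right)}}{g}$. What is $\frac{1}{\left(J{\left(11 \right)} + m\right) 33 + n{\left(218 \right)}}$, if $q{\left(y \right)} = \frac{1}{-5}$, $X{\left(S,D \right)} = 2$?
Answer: $\frac{5}{16272} \approx 0.00030728$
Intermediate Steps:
$q{\left(y \right)} = - \frac{1}{5}$
$J{\left(g \right)} = - \frac{1}{5 g}$
$n{\left(c \right)} = 21$ ($n{\left(c \right)} = 3 \left(2 + 5\right) 1 = 3 \cdot 7 \cdot 1 = 3 \cdot 7 = 21$)
$\frac{1}{\left(J{\left(11 \right)} + m\right) 33 + n{\left(218 \right)}} = \frac{1}{\left(- \frac{1}{5 \cdot 11} + 98\right) 33 + 21} = \frac{1}{\left(\left(- \frac{1}{5}\right) \frac{1}{11} + 98\right) 33 + 21} = \frac{1}{\left(- \frac{1}{55} + 98\right) 33 + 21} = \frac{1}{\frac{5389}{55} \cdot 33 + 21} = \frac{1}{\frac{16167}{5} + 21} = \frac{1}{\frac{16272}{5}} = \frac{5}{16272}$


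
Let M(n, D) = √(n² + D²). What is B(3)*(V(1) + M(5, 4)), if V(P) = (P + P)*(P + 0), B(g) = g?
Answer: 6 + 3*√41 ≈ 25.209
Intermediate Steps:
V(P) = 2*P² (V(P) = (2*P)*P = 2*P²)
M(n, D) = √(D² + n²)
B(3)*(V(1) + M(5, 4)) = 3*(2*1² + √(4² + 5²)) = 3*(2*1 + √(16 + 25)) = 3*(2 + √41) = 6 + 3*√41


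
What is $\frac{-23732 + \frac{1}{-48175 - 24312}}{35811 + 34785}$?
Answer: $- \frac{191140165}{568588028} \approx -0.33617$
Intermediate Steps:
$\frac{-23732 + \frac{1}{-48175 - 24312}}{35811 + 34785} = \frac{-23732 + \frac{1}{-48175 - 24312}}{70596} = \left(-23732 + \frac{1}{-48175 - 24312}\right) \frac{1}{70596} = \left(-23732 + \frac{1}{-72487}\right) \frac{1}{70596} = \left(-23732 - \frac{1}{72487}\right) \frac{1}{70596} = \left(- \frac{1720261485}{72487}\right) \frac{1}{70596} = - \frac{191140165}{568588028}$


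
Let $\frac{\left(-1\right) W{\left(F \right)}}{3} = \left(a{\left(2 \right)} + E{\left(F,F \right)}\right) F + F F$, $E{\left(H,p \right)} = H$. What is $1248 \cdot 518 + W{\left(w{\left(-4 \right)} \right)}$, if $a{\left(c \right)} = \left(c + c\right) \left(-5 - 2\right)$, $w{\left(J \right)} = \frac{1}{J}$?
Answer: $\frac{5171541}{8} \approx 6.4644 \cdot 10^{5}$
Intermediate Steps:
$a{\left(c \right)} = - 14 c$ ($a{\left(c \right)} = 2 c \left(-7\right) = - 14 c$)
$W{\left(F \right)} = - 3 F^{2} - 3 F \left(-28 + F\right)$ ($W{\left(F \right)} = - 3 \left(\left(\left(-14\right) 2 + F\right) F + F F\right) = - 3 \left(\left(-28 + F\right) F + F^{2}\right) = - 3 \left(F \left(-28 + F\right) + F^{2}\right) = - 3 \left(F^{2} + F \left(-28 + F\right)\right) = - 3 F^{2} - 3 F \left(-28 + F\right)$)
$1248 \cdot 518 + W{\left(w{\left(-4 \right)} \right)} = 1248 \cdot 518 + \frac{6 \left(14 - \frac{1}{-4}\right)}{-4} = 646464 + 6 \left(- \frac{1}{4}\right) \left(14 - - \frac{1}{4}\right) = 646464 + 6 \left(- \frac{1}{4}\right) \left(14 + \frac{1}{4}\right) = 646464 + 6 \left(- \frac{1}{4}\right) \frac{57}{4} = 646464 - \frac{171}{8} = \frac{5171541}{8}$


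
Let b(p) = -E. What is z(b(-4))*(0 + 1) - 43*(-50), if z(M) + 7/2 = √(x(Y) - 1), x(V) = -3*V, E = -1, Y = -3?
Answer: 4293/2 + 2*√2 ≈ 2149.3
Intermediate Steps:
b(p) = 1 (b(p) = -1*(-1) = 1)
z(M) = -7/2 + 2*√2 (z(M) = -7/2 + √(-3*(-3) - 1) = -7/2 + √(9 - 1) = -7/2 + √8 = -7/2 + 2*√2)
z(b(-4))*(0 + 1) - 43*(-50) = (-7/2 + 2*√2)*(0 + 1) - 43*(-50) = (-7/2 + 2*√2)*1 + 2150 = (-7/2 + 2*√2) + 2150 = 4293/2 + 2*√2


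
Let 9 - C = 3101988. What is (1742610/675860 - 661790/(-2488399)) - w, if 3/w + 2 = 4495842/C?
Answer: 1113903821499679153/299917061053806200 ≈ 3.7140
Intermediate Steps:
C = -3101979 (C = 9 - 1*3101988 = 9 - 3101988 = -3101979)
w = -3101979/3566600 (w = 3/(-2 + 4495842/(-3101979)) = 3/(-2 + 4495842*(-1/3101979)) = 3/(-2 - 1498614/1033993) = 3/(-3566600/1033993) = 3*(-1033993/3566600) = -3101979/3566600 ≈ -0.86973)
(1742610/675860 - 661790/(-2488399)) - w = (1742610/675860 - 661790/(-2488399)) - 1*(-3101979/3566600) = (1742610*(1/675860) - 661790*(-1/2488399)) + 3101979/3566600 = (174261/67586 + 661790/2488399) + 3101979/3566600 = 478358637079/168180934814 + 3101979/3566600 = 1113903821499679153/299917061053806200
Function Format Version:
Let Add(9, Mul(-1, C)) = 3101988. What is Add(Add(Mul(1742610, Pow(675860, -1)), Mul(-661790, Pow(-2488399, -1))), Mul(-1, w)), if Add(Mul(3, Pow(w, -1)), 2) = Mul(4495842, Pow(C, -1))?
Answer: Rational(1113903821499679153, 299917061053806200) ≈ 3.7140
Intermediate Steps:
C = -3101979 (C = Add(9, Mul(-1, 3101988)) = Add(9, -3101988) = -3101979)
w = Rational(-3101979, 3566600) (w = Mul(3, Pow(Add(-2, Mul(4495842, Pow(-3101979, -1))), -1)) = Mul(3, Pow(Add(-2, Mul(4495842, Rational(-1, 3101979))), -1)) = Mul(3, Pow(Add(-2, Rational(-1498614, 1033993)), -1)) = Mul(3, Pow(Rational(-3566600, 1033993), -1)) = Mul(3, Rational(-1033993, 3566600)) = Rational(-3101979, 3566600) ≈ -0.86973)
Add(Add(Mul(1742610, Pow(675860, -1)), Mul(-661790, Pow(-2488399, -1))), Mul(-1, w)) = Add(Add(Mul(1742610, Pow(675860, -1)), Mul(-661790, Pow(-2488399, -1))), Mul(-1, Rational(-3101979, 3566600))) = Add(Add(Mul(1742610, Rational(1, 675860)), Mul(-661790, Rational(-1, 2488399))), Rational(3101979, 3566600)) = Add(Add(Rational(174261, 67586), Rational(661790, 2488399)), Rational(3101979, 3566600)) = Add(Rational(478358637079, 168180934814), Rational(3101979, 3566600)) = Rational(1113903821499679153, 299917061053806200)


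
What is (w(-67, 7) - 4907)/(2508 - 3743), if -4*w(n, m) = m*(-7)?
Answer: 19579/4940 ≈ 3.9634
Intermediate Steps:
w(n, m) = 7*m/4 (w(n, m) = -m*(-7)/4 = -(-7)*m/4 = 7*m/4)
(w(-67, 7) - 4907)/(2508 - 3743) = ((7/4)*7 - 4907)/(2508 - 3743) = (49/4 - 4907)/(-1235) = -19579/4*(-1/1235) = 19579/4940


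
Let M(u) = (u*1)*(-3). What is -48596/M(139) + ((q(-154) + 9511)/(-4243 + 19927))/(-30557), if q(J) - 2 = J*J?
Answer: 7763303378785/66616582332 ≈ 116.54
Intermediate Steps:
q(J) = 2 + J² (q(J) = 2 + J*J = 2 + J²)
M(u) = -3*u (M(u) = u*(-3) = -3*u)
-48596/M(139) + ((q(-154) + 9511)/(-4243 + 19927))/(-30557) = -48596/((-3*139)) + (((2 + (-154)²) + 9511)/(-4243 + 19927))/(-30557) = -48596/(-417) + (((2 + 23716) + 9511)/15684)*(-1/30557) = -48596*(-1/417) + ((23718 + 9511)*(1/15684))*(-1/30557) = 48596/417 + (33229*(1/15684))*(-1/30557) = 48596/417 + (33229/15684)*(-1/30557) = 48596/417 - 33229/479255988 = 7763303378785/66616582332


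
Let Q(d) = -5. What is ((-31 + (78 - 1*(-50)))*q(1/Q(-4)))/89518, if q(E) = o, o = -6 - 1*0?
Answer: -291/44759 ≈ -0.0065015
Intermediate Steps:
o = -6 (o = -6 + 0 = -6)
q(E) = -6
((-31 + (78 - 1*(-50)))*q(1/Q(-4)))/89518 = ((-31 + (78 - 1*(-50)))*(-6))/89518 = ((-31 + (78 + 50))*(-6))*(1/89518) = ((-31 + 128)*(-6))*(1/89518) = (97*(-6))*(1/89518) = -582*1/89518 = -291/44759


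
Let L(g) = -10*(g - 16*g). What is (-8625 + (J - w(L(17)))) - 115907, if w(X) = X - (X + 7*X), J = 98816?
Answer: -7866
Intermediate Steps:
L(g) = 150*g (L(g) = -(-150)*g = 150*g)
w(X) = -7*X (w(X) = X - 8*X = -7*X)
(-8625 + (J - w(L(17)))) - 115907 = (-8625 + (98816 - (-7)*150*17)) - 115907 = (-8625 + (98816 - (-7)*2550)) - 115907 = (-8625 + (98816 - 1*(-17850))) - 115907 = (-8625 + (98816 + 17850)) - 115907 = (-8625 + 116666) - 115907 = 108041 - 115907 = -7866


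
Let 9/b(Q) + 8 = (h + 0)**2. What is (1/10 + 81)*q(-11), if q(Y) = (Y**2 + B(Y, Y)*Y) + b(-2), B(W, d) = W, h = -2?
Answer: 777749/40 ≈ 19444.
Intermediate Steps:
b(Q) = -9/4 (b(Q) = 9/(-8 + (-2 + 0)**2) = 9/(-8 + (-2)**2) = 9/(-8 + 4) = 9/(-4) = 9*(-1/4) = -9/4)
q(Y) = -9/4 + 2*Y**2 (q(Y) = (Y**2 + Y*Y) - 9/4 = (Y**2 + Y**2) - 9/4 = 2*Y**2 - 9/4 = -9/4 + 2*Y**2)
(1/10 + 81)*q(-11) = (1/10 + 81)*(-9/4 + 2*(-11)**2) = (1/10 + 81)*(-9/4 + 2*121) = 811*(-9/4 + 242)/10 = (811/10)*(959/4) = 777749/40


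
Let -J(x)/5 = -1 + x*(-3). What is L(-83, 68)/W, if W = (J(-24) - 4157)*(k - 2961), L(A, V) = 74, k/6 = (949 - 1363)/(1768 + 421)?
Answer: 80993/14628158928 ≈ 5.5368e-6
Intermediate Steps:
k = -2484/2189 (k = 6*((949 - 1363)/(1768 + 421)) = 6*(-414/2189) = -2484/2189 ≈ -1.1348)
J(x) = 5 + 15*x (J(x) = -5*(-1 + x*(-3)) = -5*(-1 - 3*x) = 5 + 15*x)
W = 29256317856/2189 (W = ((5 + 15*(-24)) - 4157)*(-2484/2189 - 2961) = ((5 - 360) - 4157)*(-6484113/2189) = (-355 - 4157)*(-6484113/2189) = -4512*(-6484113/2189) = 29256317856/2189 ≈ 1.3365e+7)
L(-83, 68)/W = 74/(29256317856/2189) = 74*(2189/29256317856) = 80993/14628158928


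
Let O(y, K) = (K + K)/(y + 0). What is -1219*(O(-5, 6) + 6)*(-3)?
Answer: 65826/5 ≈ 13165.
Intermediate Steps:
O(y, K) = 2*K/y (O(y, K) = (2*K)/y = 2*K/y)
-1219*(O(-5, 6) + 6)*(-3) = -1219*(2*6/(-5) + 6)*(-3) = -1219*(2*6*(-1/5) + 6)*(-3) = -1219*(-12/5 + 6)*(-3) = -21942*(-3)/5 = -1219*(-54/5) = 65826/5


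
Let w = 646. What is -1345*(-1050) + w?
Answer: 1412896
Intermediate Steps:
-1345*(-1050) + w = -1345*(-1050) + 646 = 1412250 + 646 = 1412896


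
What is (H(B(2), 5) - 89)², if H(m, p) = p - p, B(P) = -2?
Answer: 7921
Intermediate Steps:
H(m, p) = 0
(H(B(2), 5) - 89)² = (0 - 89)² = (-89)² = 7921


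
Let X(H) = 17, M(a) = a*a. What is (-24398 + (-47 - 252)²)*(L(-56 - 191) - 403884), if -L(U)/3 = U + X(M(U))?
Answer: -26208819582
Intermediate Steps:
M(a) = a²
L(U) = -51 - 3*U (L(U) = -3*(U + 17) = -3*(17 + U) = -51 - 3*U)
(-24398 + (-47 - 252)²)*(L(-56 - 191) - 403884) = (-24398 + (-47 - 252)²)*((-51 - 3*(-56 - 191)) - 403884) = (-24398 + (-299)²)*((-51 - 3*(-247)) - 403884) = (-24398 + 89401)*((-51 + 741) - 403884) = 65003*(690 - 403884) = 65003*(-403194) = -26208819582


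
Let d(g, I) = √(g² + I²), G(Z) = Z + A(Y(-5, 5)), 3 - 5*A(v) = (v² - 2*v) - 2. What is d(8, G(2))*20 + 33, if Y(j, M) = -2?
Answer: 33 + 4*√1649 ≈ 195.43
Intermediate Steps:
A(v) = 1 - v²/5 + 2*v/5 (A(v) = ⅗ - ((v² - 2*v) - 2)/5 = ⅗ - (-2 + v² - 2*v)/5 = ⅗ + (⅖ - v²/5 + 2*v/5) = 1 - v²/5 + 2*v/5)
G(Z) = -⅗ + Z (G(Z) = Z + (1 - ⅕*(-2)² + (⅖)*(-2)) = Z + (1 - ⅕*4 - ⅘) = Z + (1 - ⅘ - ⅘) = Z - ⅗ = -⅗ + Z)
d(g, I) = √(I² + g²)
d(8, G(2))*20 + 33 = √((-⅗ + 2)² + 8²)*20 + 33 = √((7/5)² + 64)*20 + 33 = √(49/25 + 64)*20 + 33 = √(1649/25)*20 + 33 = (√1649/5)*20 + 33 = 4*√1649 + 33 = 33 + 4*√1649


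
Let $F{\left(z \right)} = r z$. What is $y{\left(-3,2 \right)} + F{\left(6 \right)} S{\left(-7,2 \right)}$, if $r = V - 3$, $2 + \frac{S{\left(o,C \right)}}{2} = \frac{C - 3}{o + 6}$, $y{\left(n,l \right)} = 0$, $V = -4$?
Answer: $84$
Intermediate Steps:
$S{\left(o,C \right)} = -4 + \frac{2 \left(-3 + C\right)}{6 + o}$ ($S{\left(o,C \right)} = -4 + 2 \frac{C - 3}{o + 6} = -4 + 2 \frac{-3 + C}{6 + o} = -4 + \frac{2 \left(-3 + C\right)}{6 + o}$)
$r = -7$ ($r = -4 - 3 = -7$)
$F{\left(z \right)} = - 7 z$
$y{\left(-3,2 \right)} + F{\left(6 \right)} S{\left(-7,2 \right)} = 0 + \left(-7\right) 6 \frac{2 \left(-15 + 2 - -14\right)}{6 - 7} = 0 - 42 \frac{2 \left(-15 + 2 + 14\right)}{-1} = 0 - 42 \cdot 2 \left(-1\right) 1 = 0 - -84 = 0 + 84 = 84$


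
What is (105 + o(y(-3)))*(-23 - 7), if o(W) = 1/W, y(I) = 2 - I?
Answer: -3156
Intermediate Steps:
(105 + o(y(-3)))*(-23 - 7) = (105 + 1/(2 - 1*(-3)))*(-23 - 7) = (105 + 1/(2 + 3))*(-30) = (105 + 1/5)*(-30) = (105 + ⅕)*(-30) = (526/5)*(-30) = -3156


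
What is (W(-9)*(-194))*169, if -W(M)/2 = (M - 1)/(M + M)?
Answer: 327860/9 ≈ 36429.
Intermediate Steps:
W(M) = -(-1 + M)/M (W(M) = -2*(M - 1)/(M + M) = -2*(-1 + M)/(2*M) = -2*(-1 + M)*1/(2*M) = -(-1 + M)/M)
(W(-9)*(-194))*169 = (((1 - 1*(-9))/(-9))*(-194))*169 = (-(1 + 9)/9*(-194))*169 = (-⅑*10*(-194))*169 = -10/9*(-194)*169 = (1940/9)*169 = 327860/9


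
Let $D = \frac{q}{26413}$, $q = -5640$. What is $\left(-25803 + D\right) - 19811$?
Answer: $- \frac{1204808222}{26413} \approx -45614.0$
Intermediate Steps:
$D = - \frac{5640}{26413} \approx -0.21353$
$\left(-25803 + D\right) - 19811 = \left(-25803 - \frac{5640}{26413}\right) - 19811 = - \frac{681540279}{26413} - 19811 = - \frac{1204808222}{26413}$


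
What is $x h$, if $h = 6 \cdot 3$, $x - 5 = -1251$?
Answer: $-22428$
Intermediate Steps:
$x = -1246$ ($x = 5 - 1251 = -1246$)
$h = 18$
$x h = \left(-1246\right) 18 = -22428$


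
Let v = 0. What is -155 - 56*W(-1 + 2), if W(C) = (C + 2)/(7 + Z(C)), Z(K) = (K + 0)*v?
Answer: -179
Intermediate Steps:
Z(K) = 0 (Z(K) = (K + 0)*0 = K*0 = 0)
W(C) = 2/7 + C/7 (W(C) = (C + 2)/(7 + 0) = (2 + C)/7 = (2 + C)*(⅐) = 2/7 + C/7)
-155 - 56*W(-1 + 2) = -155 - 56*(2/7 + (-1 + 2)/7) = -155 - 56*(2/7 + (⅐)*1) = -155 - 56*(2/7 + ⅐) = -155 - 56*3/7 = -155 - 24 = -179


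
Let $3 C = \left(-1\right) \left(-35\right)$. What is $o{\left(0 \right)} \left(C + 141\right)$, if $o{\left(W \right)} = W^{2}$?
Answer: $0$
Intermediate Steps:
$C = \frac{35}{3}$ ($C = \frac{\left(-1\right) \left(-35\right)}{3} = \frac{1}{3} \cdot 35 = \frac{35}{3} \approx 11.667$)
$o{\left(0 \right)} \left(C + 141\right) = 0^{2} \left(\frac{35}{3} + 141\right) = 0 \cdot \frac{458}{3} = 0$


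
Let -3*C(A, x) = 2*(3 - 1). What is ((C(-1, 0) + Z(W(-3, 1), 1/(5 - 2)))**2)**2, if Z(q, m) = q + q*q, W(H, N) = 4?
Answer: 9834496/81 ≈ 1.2141e+5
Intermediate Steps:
C(A, x) = -4/3 (C(A, x) = -2*(3 - 1)/3 = -2*2/3 = -1/3*4 = -4/3)
Z(q, m) = q + q**2
((C(-1, 0) + Z(W(-3, 1), 1/(5 - 2)))**2)**2 = ((-4/3 + 4*(1 + 4))**2)**2 = ((-4/3 + 4*5)**2)**2 = ((-4/3 + 20)**2)**2 = ((56/3)**2)**2 = (3136/9)**2 = 9834496/81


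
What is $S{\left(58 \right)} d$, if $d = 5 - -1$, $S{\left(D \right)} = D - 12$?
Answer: $276$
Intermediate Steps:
$S{\left(D \right)} = -12 + D$
$d = 6$ ($d = 5 + 1 = 6$)
$S{\left(58 \right)} d = \left(-12 + 58\right) 6 = 46 \cdot 6 = 276$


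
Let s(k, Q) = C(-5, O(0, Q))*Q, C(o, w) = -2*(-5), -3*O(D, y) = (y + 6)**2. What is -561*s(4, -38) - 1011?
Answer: 212169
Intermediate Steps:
O(D, y) = -(6 + y)**2/3 (O(D, y) = -(y + 6)**2/3 = -(6 + y)**2/3)
C(o, w) = 10
s(k, Q) = 10*Q
-561*s(4, -38) - 1011 = -5610*(-38) - 1011 = -561*(-380) - 1011 = 213180 - 1011 = 212169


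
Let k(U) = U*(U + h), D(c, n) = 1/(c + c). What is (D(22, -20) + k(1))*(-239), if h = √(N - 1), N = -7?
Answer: -10755/44 - 478*I*√2 ≈ -244.43 - 675.99*I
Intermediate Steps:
h = 2*I*√2 (h = √(-7 - 1) = √(-8) = 2*I*√2 ≈ 2.8284*I)
D(c, n) = 1/(2*c)
k(U) = U*(U + 2*I*√2)
(D(22, -20) + k(1))*(-239) = ((½)/22 + 1*(1 + 2*I*√2))*(-239) = ((½)*(1/22) + (1 + 2*I*√2))*(-239) = (1/44 + (1 + 2*I*√2))*(-239) = (45/44 + 2*I*√2)*(-239) = -10755/44 - 478*I*√2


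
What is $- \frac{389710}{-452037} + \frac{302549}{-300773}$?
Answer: $- \frac{528353959}{3674608773} \approx -0.14378$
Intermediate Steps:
$- \frac{389710}{-452037} + \frac{302549}{-300773} = \left(-389710\right) \left(- \frac{1}{452037}\right) + 302549 \left(- \frac{1}{300773}\right) = \frac{389710}{452037} - \frac{8177}{8129} = - \frac{528353959}{3674608773}$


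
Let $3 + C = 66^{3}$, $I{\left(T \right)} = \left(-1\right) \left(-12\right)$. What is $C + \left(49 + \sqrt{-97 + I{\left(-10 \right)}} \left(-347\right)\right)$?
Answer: $287542 - 347 i \sqrt{85} \approx 2.8754 \cdot 10^{5} - 3199.2 i$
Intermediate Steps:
$I{\left(T \right)} = 12$
$C = 287493$ ($C = -3 + 66^{3} = -3 + 287496 = 287493$)
$C + \left(49 + \sqrt{-97 + I{\left(-10 \right)}} \left(-347\right)\right) = 287493 + \left(49 + \sqrt{-97 + 12} \left(-347\right)\right) = 287493 + \left(49 + \sqrt{-85} \left(-347\right)\right) = 287493 + \left(49 + i \sqrt{85} \left(-347\right)\right) = 287493 + \left(49 - 347 i \sqrt{85}\right) = 287542 - 347 i \sqrt{85}$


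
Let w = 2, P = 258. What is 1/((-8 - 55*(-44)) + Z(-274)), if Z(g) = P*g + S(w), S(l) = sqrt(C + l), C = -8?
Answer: -11380/777026401 - I*sqrt(6)/4662158406 ≈ -1.4646e-5 - 5.254e-10*I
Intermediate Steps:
S(l) = sqrt(-8 + l)
Z(g) = 258*g + I*sqrt(6) (Z(g) = 258*g + sqrt(-8 + 2) = 258*g + sqrt(-6) = 258*g + I*sqrt(6))
1/((-8 - 55*(-44)) + Z(-274)) = 1/((-8 - 55*(-44)) + (258*(-274) + I*sqrt(6))) = 1/((-8 + 2420) + (-70692 + I*sqrt(6))) = 1/(2412 + (-70692 + I*sqrt(6))) = 1/(-68280 + I*sqrt(6))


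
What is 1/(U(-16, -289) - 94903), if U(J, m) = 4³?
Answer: -1/94839 ≈ -1.0544e-5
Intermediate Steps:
U(J, m) = 64
1/(U(-16, -289) - 94903) = 1/(64 - 94903) = 1/(-94839) = -1/94839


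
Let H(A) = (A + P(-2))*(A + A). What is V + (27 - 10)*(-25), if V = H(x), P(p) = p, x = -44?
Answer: 3623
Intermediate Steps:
H(A) = 2*A*(-2 + A) (H(A) = (A - 2)*(A + A) = (-2 + A)*(2*A) = 2*A*(-2 + A))
V = 4048 (V = 2*(-44)*(-2 - 44) = 2*(-44)*(-46) = 4048)
V + (27 - 10)*(-25) = 4048 + (27 - 10)*(-25) = 4048 + 17*(-25) = 4048 - 425 = 3623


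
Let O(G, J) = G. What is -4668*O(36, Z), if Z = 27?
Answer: -168048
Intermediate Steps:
-4668*O(36, Z) = -4668*36 = -168048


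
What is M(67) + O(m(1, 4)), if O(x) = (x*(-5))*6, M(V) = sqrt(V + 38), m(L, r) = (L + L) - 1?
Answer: -30 + sqrt(105) ≈ -19.753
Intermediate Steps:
m(L, r) = -1 + 2*L (m(L, r) = 2*L - 1 = -1 + 2*L)
M(V) = sqrt(38 + V)
O(x) = -30*x (O(x) = -5*x*6 = -30*x)
M(67) + O(m(1, 4)) = sqrt(38 + 67) - 30*(-1 + 2*1) = sqrt(105) - 30*(-1 + 2) = sqrt(105) - 30*1 = sqrt(105) - 30 = -30 + sqrt(105)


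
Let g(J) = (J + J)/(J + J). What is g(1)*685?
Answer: 685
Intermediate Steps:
g(J) = 1 (g(J) = (2*J)/((2*J)) = (2*J)*(1/(2*J)) = 1)
g(1)*685 = 1*685 = 685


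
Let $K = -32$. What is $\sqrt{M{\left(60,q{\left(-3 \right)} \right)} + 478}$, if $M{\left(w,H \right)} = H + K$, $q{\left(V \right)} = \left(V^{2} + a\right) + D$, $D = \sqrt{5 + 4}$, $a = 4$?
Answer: $\sqrt{462} \approx 21.494$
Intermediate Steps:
$D = 3$ ($D = \sqrt{9} = 3$)
$q{\left(V \right)} = 7 + V^{2}$ ($q{\left(V \right)} = \left(V^{2} + 4\right) + 3 = \left(4 + V^{2}\right) + 3 = 7 + V^{2}$)
$M{\left(w,H \right)} = -32 + H$ ($M{\left(w,H \right)} = H - 32 = -32 + H$)
$\sqrt{M{\left(60,q{\left(-3 \right)} \right)} + 478} = \sqrt{\left(-32 + \left(7 + \left(-3\right)^{2}\right)\right) + 478} = \sqrt{\left(-32 + \left(7 + 9\right)\right) + 478} = \sqrt{\left(-32 + 16\right) + 478} = \sqrt{-16 + 478} = \sqrt{462}$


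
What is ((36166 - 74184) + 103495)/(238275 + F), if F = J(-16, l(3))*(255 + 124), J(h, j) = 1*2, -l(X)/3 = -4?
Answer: 65477/239033 ≈ 0.27392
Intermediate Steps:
l(X) = 12 (l(X) = -3*(-4) = 12)
J(h, j) = 2
F = 758 (F = 2*(255 + 124) = 2*379 = 758)
((36166 - 74184) + 103495)/(238275 + F) = ((36166 - 74184) + 103495)/(238275 + 758) = (-38018 + 103495)/239033 = 65477*(1/239033) = 65477/239033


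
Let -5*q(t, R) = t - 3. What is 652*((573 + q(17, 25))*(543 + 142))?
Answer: 254662724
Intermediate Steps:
q(t, R) = 3/5 - t/5 (q(t, R) = -(t - 3)/5 = -(-3 + t)/5 = 3/5 - t/5)
652*((573 + q(17, 25))*(543 + 142)) = 652*((573 + (3/5 - 1/5*17))*(543 + 142)) = 652*((573 + (3/5 - 17/5))*685) = 652*((573 - 14/5)*685) = 652*((2851/5)*685) = 652*390587 = 254662724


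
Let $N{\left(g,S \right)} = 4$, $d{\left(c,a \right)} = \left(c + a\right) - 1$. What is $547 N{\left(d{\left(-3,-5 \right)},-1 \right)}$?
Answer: $2188$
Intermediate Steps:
$d{\left(c,a \right)} = -1 + a + c$ ($d{\left(c,a \right)} = \left(a + c\right) - 1 = -1 + a + c$)
$547 N{\left(d{\left(-3,-5 \right)},-1 \right)} = 547 \cdot 4 = 2188$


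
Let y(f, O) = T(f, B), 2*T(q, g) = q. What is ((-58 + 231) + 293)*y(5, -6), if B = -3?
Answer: 1165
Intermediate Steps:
T(q, g) = q/2
y(f, O) = f/2
((-58 + 231) + 293)*y(5, -6) = ((-58 + 231) + 293)*((1/2)*5) = (173 + 293)*(5/2) = 466*(5/2) = 1165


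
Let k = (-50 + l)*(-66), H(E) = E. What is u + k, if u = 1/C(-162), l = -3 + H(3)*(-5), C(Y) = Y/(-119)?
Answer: 727175/162 ≈ 4488.7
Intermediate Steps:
C(Y) = -Y/119 (C(Y) = Y*(-1/119) = -Y/119)
l = -18 (l = -3 + 3*(-5) = -3 - 15 = -18)
u = 119/162 (u = 1/(-1/119*(-162)) = 1/(162/119) = 119/162 ≈ 0.73457)
k = 4488 (k = (-50 - 18)*(-66) = -68*(-66) = 4488)
u + k = 119/162 + 4488 = 727175/162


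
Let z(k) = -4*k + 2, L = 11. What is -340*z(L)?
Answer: 14280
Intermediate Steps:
z(k) = 2 - 4*k
-340*z(L) = -340*(2 - 4*11) = -340*(2 - 44) = -340*(-42) = 14280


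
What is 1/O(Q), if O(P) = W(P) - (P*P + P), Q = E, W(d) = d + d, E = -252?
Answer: -1/63756 ≈ -1.5685e-5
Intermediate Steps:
W(d) = 2*d
Q = -252
O(P) = P - P**2 (O(P) = 2*P - (P*P + P) = 2*P - (P**2 + P) = 2*P - (P + P**2) = 2*P + (-P - P**2) = P - P**2)
1/O(Q) = 1/(-252*(1 - 1*(-252))) = 1/(-252*(1 + 252)) = 1/(-252*253) = 1/(-63756) = -1/63756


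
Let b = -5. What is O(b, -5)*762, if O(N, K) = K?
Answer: -3810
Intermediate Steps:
O(b, -5)*762 = -5*762 = -3810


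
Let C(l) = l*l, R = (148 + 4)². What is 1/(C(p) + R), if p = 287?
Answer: 1/105473 ≈ 9.4811e-6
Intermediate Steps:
R = 23104 (R = 152² = 23104)
C(l) = l²
1/(C(p) + R) = 1/(287² + 23104) = 1/(82369 + 23104) = 1/105473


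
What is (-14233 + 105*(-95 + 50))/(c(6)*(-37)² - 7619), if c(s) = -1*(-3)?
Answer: 9479/1756 ≈ 5.3981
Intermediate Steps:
c(s) = 3
(-14233 + 105*(-95 + 50))/(c(6)*(-37)² - 7619) = (-14233 + 105*(-95 + 50))/(3*(-37)² - 7619) = (-14233 + 105*(-45))/(3*1369 - 7619) = (-14233 - 4725)/(4107 - 7619) = -18958/(-3512) = -18958*(-1/3512) = 9479/1756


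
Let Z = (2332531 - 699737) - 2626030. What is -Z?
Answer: 993236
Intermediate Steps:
Z = -993236 (Z = 1632794 - 2626030 = -993236)
-Z = -1*(-993236) = 993236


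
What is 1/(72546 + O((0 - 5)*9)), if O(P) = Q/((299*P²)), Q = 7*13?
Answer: 46575/3378829957 ≈ 1.3784e-5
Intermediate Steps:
Q = 91
O(P) = 7/(23*P²) (O(P) = 91/((299*P²)) = 91*(1/(299*P²)) = 7/(23*P²))
1/(72546 + O((0 - 5)*9)) = 1/(72546 + 7/(23*((0 - 5)*9)²)) = 1/(72546 + 7/(23*(-5*9)²)) = 1/(72546 + (7/23)/(-45)²) = 1/(72546 + (7/23)*(1/2025)) = 1/(72546 + 7/46575) = 1/(3378829957/46575) = 46575/3378829957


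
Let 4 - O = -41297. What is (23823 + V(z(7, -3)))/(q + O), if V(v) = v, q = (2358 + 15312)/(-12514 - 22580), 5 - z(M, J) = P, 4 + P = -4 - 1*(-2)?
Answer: 69702533/120783302 ≈ 0.57709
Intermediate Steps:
P = -6 (P = -4 + (-4 - 1*(-2)) = -4 + (-4 + 2) = -4 - 2 = -6)
z(M, J) = 11 (z(M, J) = 5 - 1*(-6) = 5 + 6 = 11)
q = -2945/5849 (q = 17670/(-35094) = 17670*(-1/35094) = -2945/5849 ≈ -0.50350)
O = 41301 (O = 4 - 1*(-41297) = 4 + 41297 = 41301)
(23823 + V(z(7, -3)))/(q + O) = (23823 + 11)/(-2945/5849 + 41301) = 23834/(241566604/5849) = 23834*(5849/241566604) = 69702533/120783302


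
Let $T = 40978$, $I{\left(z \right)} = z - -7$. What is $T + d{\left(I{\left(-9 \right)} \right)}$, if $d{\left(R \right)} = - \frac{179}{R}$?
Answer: $\frac{82135}{2} \approx 41068.0$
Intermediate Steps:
$I{\left(z \right)} = 7 + z$ ($I{\left(z \right)} = z + 7 = 7 + z$)
$T + d{\left(I{\left(-9 \right)} \right)} = 40978 - \frac{179}{7 - 9} = 40978 - \frac{179}{-2} = 40978 - - \frac{179}{2} = 40978 + \frac{179}{2} = \frac{82135}{2}$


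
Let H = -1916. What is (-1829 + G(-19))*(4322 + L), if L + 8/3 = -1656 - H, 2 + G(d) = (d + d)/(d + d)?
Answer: -8380180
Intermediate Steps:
G(d) = -1 (G(d) = -2 + (d + d)/(d + d) = -2 + (2*d)/((2*d)) = -2 + (2*d)*(1/(2*d)) = -2 + 1 = -1)
L = 772/3 (L = -8/3 + (-1656 - 1*(-1916)) = -8/3 + (-1656 + 1916) = -8/3 + 260 = 772/3 ≈ 257.33)
(-1829 + G(-19))*(4322 + L) = (-1829 - 1)*(4322 + 772/3) = -1830*13738/3 = -8380180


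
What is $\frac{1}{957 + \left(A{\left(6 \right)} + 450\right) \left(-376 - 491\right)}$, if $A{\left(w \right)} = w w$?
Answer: $- \frac{1}{420405} \approx -2.3787 \cdot 10^{-6}$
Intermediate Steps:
$A{\left(w \right)} = w^{2}$
$\frac{1}{957 + \left(A{\left(6 \right)} + 450\right) \left(-376 - 491\right)} = \frac{1}{957 + \left(6^{2} + 450\right) \left(-376 - 491\right)} = \frac{1}{957 + \left(36 + 450\right) \left(-867\right)} = \frac{1}{957 + 486 \left(-867\right)} = \frac{1}{957 - 421362} = \frac{1}{-420405} = - \frac{1}{420405}$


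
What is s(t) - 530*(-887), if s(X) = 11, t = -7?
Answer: 470121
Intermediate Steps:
s(t) - 530*(-887) = 11 - 530*(-887) = 11 + 470110 = 470121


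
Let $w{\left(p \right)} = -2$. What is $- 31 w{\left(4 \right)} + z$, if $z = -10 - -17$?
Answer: $69$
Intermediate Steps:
$z = 7$ ($z = -10 + 17 = 7$)
$- 31 w{\left(4 \right)} + z = \left(-31\right) \left(-2\right) + 7 = 62 + 7 = 69$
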